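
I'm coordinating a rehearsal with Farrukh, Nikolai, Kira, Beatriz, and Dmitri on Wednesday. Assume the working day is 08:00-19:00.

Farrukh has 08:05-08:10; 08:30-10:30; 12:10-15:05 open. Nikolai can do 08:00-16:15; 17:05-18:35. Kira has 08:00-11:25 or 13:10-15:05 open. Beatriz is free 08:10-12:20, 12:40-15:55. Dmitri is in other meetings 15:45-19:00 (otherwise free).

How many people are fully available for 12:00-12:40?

2

Farrukh free: 08:05-08:10, 08:30-10:30, 12:10-15:05.
Nikolai free: 08:00-16:15, 17:05-18:35.
Kira free: 08:00-11:25, 13:10-15:05.
Beatriz free: 08:10-12:20, 12:40-15:55.
Dmitri free: 08:00-15:45 (invert busy blocks within the working day).
Nikolai and Dmitri can make the full 12:00-12:40 slot — that's 2.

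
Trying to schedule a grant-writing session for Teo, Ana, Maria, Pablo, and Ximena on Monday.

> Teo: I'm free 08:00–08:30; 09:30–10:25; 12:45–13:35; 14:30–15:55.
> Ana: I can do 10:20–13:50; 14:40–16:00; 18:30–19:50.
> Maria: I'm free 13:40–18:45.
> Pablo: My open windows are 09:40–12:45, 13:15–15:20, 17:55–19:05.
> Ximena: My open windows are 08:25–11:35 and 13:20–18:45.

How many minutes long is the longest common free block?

40

Teo ∩ Ana: 10:20-10:25, 12:45-13:35, 14:40-15:55.
Teo ∩ Ana ∩ Maria: 14:40-15:55.
Teo ∩ Ana ∩ Maria ∩ Pablo: 14:40-15:20.
Teo ∩ Ana ∩ Maria ∩ Pablo ∩ Ximena: 14:40-15:20.
So the common availability across everyone is 14:40-15:20.
The longest is 14:40-15:20 at 40 minutes.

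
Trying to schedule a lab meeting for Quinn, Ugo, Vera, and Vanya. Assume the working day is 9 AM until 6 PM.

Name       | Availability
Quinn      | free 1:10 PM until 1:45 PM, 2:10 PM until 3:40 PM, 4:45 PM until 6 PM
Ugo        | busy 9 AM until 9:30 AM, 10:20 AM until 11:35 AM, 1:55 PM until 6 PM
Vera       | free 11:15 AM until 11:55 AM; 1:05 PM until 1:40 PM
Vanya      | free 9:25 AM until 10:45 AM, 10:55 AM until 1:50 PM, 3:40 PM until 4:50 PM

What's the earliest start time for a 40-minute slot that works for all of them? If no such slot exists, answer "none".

none

Quinn free: 13:10-13:45, 14:10-15:40, 16:45-18:00.
Ugo free: 09:30-10:20, 11:35-13:55 (invert busy blocks within the working day).
Vera free: 11:15-11:55, 13:05-13:40.
Vanya free: 09:25-10:45, 10:55-13:50, 15:40-16:50.
Quinn ∩ Ugo: 13:10-13:45.
Quinn ∩ Ugo ∩ Vera: 13:10-13:40.
Quinn ∩ Ugo ∩ Vera ∩ Vanya: 13:10-13:40.
No common window is at least 40 minutes long.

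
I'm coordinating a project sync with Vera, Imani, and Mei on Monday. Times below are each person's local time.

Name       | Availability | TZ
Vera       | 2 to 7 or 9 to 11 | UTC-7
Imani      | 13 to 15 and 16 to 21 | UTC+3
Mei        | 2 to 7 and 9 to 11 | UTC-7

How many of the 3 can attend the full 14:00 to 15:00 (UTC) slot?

Vera in UTC: 09:00-14:00, 16:00-18:00 (add 7h to convert from UTC-7).
Imani in UTC: 10:00-12:00, 13:00-18:00 (subtract 3h to convert from UTC+3).
Mei in UTC: 09:00-14:00, 16:00-18:00 (add 7h to convert from UTC-7).
Imani can make the full 14:00-15:00 slot — that's 1.

1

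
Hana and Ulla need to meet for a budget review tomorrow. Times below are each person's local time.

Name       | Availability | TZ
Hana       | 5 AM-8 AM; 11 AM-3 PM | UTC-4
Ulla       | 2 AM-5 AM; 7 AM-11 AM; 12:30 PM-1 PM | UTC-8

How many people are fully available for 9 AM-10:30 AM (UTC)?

Hana in UTC: 09:00-12:00, 15:00-19:00 (add 4h to convert from UTC-4).
Ulla in UTC: 10:00-13:00, 15:00-19:00, 20:30-21:00 (add 8h to convert from UTC-8).
Hana can make the full 09:00-10:30 slot — that's 1.

1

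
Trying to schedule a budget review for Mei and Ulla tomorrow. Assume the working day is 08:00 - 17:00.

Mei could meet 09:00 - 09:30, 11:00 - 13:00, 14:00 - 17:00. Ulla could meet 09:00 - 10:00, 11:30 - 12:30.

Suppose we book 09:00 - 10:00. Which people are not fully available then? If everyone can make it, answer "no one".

Mei: not fully free for 09:00-10:00. Ulla: free for 09:00-10:00.

Mei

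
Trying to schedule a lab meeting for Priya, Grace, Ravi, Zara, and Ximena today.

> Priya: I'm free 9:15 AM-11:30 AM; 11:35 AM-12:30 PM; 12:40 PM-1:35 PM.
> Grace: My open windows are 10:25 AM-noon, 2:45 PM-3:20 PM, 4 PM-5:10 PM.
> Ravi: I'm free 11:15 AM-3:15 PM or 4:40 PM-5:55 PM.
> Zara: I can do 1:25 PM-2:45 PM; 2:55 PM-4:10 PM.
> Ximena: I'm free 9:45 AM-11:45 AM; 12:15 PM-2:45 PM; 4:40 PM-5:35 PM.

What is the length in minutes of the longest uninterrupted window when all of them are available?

0

Priya ∩ Grace: 10:25-11:30, 11:35-12:00.
Priya ∩ Grace ∩ Ravi: 11:15-11:30, 11:35-12:00.
Priya ∩ Grace ∩ Ravi ∩ Zara: ∅.
Priya ∩ Grace ∩ Ravi ∩ Zara ∩ Ximena: ∅.
There is no time when everyone is free.
No common window exists, so the longest block is 0 minutes.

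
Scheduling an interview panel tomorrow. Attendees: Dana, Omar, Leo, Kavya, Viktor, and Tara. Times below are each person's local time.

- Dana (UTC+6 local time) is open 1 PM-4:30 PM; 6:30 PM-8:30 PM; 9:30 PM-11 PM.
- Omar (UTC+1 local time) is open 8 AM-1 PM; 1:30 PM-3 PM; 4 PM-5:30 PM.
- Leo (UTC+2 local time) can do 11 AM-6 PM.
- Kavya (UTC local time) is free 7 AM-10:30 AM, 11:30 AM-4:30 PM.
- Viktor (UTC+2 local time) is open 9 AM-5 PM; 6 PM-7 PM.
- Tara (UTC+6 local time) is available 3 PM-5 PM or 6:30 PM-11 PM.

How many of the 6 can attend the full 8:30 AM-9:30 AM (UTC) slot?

Dana in UTC: 07:00-10:30, 12:30-14:30, 15:30-17:00 (subtract 6h to convert from UTC+6).
Omar in UTC: 07:00-12:00, 12:30-14:00, 15:00-16:30 (subtract 1h to convert from UTC+1).
Leo in UTC: 09:00-16:00 (subtract 2h to convert from UTC+2).
Kavya in UTC: 07:00-10:30, 11:30-16:30.
Viktor in UTC: 07:00-15:00, 16:00-17:00 (subtract 2h to convert from UTC+2).
Tara in UTC: 09:00-11:00, 12:30-17:00 (subtract 6h to convert from UTC+6).
Dana, Omar, Kavya, and Viktor can make the full 08:30-09:30 slot — that's 4.

4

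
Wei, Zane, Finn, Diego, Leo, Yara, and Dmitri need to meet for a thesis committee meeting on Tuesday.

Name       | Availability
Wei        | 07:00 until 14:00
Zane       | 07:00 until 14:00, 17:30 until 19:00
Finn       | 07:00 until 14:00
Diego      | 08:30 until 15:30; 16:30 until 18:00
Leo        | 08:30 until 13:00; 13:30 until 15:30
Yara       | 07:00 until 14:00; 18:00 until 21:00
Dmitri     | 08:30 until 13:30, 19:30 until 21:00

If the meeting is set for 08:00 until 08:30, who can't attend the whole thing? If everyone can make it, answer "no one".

Diego, Dmitri, Leo

Wei: free for 08:00-08:30. Zane: free for 08:00-08:30. Finn: free for 08:00-08:30. Diego: not fully free for 08:00-08:30. Leo: not fully free for 08:00-08:30. Yara: free for 08:00-08:30. Dmitri: not fully free for 08:00-08:30.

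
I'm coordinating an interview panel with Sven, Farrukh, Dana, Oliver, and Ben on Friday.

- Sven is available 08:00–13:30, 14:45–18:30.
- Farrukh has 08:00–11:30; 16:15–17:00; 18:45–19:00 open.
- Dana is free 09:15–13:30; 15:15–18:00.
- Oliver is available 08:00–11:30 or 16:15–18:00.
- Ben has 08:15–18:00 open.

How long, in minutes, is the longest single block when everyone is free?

135

Sven ∩ Farrukh: 08:00-11:30, 16:15-17:00.
Sven ∩ Farrukh ∩ Dana: 09:15-11:30, 16:15-17:00.
Sven ∩ Farrukh ∩ Dana ∩ Oliver: 09:15-11:30, 16:15-17:00.
Sven ∩ Farrukh ∩ Dana ∩ Oliver ∩ Ben: 09:15-11:30, 16:15-17:00.
The longest is 09:15-11:30 at 135 minutes.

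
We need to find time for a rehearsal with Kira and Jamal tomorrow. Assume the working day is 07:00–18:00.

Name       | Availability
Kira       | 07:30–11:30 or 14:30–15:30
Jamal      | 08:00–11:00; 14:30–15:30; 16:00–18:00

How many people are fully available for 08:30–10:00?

Kira and Jamal can make the full 08:30-10:00 slot — that's 2.

2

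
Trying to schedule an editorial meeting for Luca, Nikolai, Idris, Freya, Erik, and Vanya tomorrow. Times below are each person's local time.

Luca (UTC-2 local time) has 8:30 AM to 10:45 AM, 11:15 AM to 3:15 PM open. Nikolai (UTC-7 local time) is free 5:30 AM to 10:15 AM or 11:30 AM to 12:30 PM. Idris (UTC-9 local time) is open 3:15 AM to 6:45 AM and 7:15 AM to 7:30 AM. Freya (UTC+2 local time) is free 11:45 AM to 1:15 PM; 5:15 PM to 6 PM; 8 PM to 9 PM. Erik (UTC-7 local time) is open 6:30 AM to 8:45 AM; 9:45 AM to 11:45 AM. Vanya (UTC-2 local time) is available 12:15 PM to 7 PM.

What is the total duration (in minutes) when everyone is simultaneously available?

Luca in UTC: 10:30-12:45, 13:15-17:15 (add 2h to convert from UTC-2).
Nikolai in UTC: 12:30-17:15, 18:30-19:30 (add 7h to convert from UTC-7).
Idris in UTC: 12:15-15:45, 16:15-16:30 (add 9h to convert from UTC-9).
Freya in UTC: 09:45-11:15, 15:15-16:00, 18:00-19:00 (subtract 2h to convert from UTC+2).
Erik in UTC: 13:30-15:45, 16:45-18:45 (add 7h to convert from UTC-7).
Vanya in UTC: 14:15-21:00 (add 2h to convert from UTC-2).
Luca ∩ Nikolai: 12:30-12:45, 13:15-17:15.
Luca ∩ Nikolai ∩ Idris: 12:30-12:45, 13:15-15:45, 16:15-16:30.
Luca ∩ Nikolai ∩ Idris ∩ Freya: 15:15-15:45.
Luca ∩ Nikolai ∩ Idris ∩ Freya ∩ Erik: 15:15-15:45.
Luca ∩ Nikolai ∩ Idris ∩ Freya ∩ Erik ∩ Vanya: 15:15-15:45.
Those are the intersection windows.
That's a single block of 30 minutes.

30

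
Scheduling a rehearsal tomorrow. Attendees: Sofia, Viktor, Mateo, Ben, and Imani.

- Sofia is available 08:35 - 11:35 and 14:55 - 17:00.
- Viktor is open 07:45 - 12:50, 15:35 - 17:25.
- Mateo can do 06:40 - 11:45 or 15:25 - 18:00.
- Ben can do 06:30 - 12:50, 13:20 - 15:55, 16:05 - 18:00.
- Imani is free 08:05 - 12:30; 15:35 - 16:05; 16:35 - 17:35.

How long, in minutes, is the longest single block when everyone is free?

Sofia ∩ Viktor: 08:35-11:35, 15:35-17:00.
Sofia ∩ Viktor ∩ Mateo: 08:35-11:35, 15:35-17:00.
Sofia ∩ Viktor ∩ Mateo ∩ Ben: 08:35-11:35, 15:35-15:55, 16:05-17:00.
Sofia ∩ Viktor ∩ Mateo ∩ Ben ∩ Imani: 08:35-11:35, 15:35-15:55, 16:35-17:00.
The longest is 08:35-11:35 at 180 minutes.

180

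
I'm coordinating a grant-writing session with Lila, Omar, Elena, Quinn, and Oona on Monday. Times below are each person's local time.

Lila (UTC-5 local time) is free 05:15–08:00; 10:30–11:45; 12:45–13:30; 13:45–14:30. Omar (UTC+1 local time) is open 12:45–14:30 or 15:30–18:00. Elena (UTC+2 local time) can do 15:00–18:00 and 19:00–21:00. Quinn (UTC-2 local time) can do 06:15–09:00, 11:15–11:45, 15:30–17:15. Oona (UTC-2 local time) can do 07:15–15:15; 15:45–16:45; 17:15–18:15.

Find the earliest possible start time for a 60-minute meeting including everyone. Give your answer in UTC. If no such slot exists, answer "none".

none

Lila in UTC: 10:15-13:00, 15:30-16:45, 17:45-18:30, 18:45-19:30 (add 5h to convert from UTC-5).
Omar in UTC: 11:45-13:30, 14:30-17:00 (subtract 1h to convert from UTC+1).
Elena in UTC: 13:00-16:00, 17:00-19:00 (subtract 2h to convert from UTC+2).
Quinn in UTC: 08:15-11:00, 13:15-13:45, 17:30-19:15 (add 2h to convert from UTC-2).
Oona in UTC: 09:15-17:15, 17:45-18:45, 19:15-20:15 (add 2h to convert from UTC-2).
Lila ∩ Omar: 11:45-13:00, 15:30-16:45.
Lila ∩ Omar ∩ Elena: 15:30-16:00.
Lila ∩ Omar ∩ Elena ∩ Quinn: ∅.
Lila ∩ Omar ∩ Elena ∩ Quinn ∩ Oona: ∅.
There is no time when everyone is free.
No common window is at least 60 minutes long.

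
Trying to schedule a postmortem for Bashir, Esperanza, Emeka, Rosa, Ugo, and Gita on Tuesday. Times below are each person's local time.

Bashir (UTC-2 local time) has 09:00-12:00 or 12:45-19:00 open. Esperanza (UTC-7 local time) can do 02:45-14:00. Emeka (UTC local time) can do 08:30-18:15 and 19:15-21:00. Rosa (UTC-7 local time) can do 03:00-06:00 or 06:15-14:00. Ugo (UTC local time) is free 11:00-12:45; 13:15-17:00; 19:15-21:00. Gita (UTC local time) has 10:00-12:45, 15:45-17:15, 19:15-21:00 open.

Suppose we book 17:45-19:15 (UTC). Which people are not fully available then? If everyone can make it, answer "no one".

Emeka, Gita, Ugo

Bashir in UTC: 11:00-14:00, 14:45-21:00 (add 2h to convert from UTC-2).
Esperanza in UTC: 09:45-21:00 (add 7h to convert from UTC-7).
Emeka in UTC: 08:30-18:15, 19:15-21:00.
Rosa in UTC: 10:00-13:00, 13:15-21:00 (add 7h to convert from UTC-7).
Ugo in UTC: 11:00-12:45, 13:15-17:00, 19:15-21:00.
Gita in UTC: 10:00-12:45, 15:45-17:15, 19:15-21:00.
Bashir: free for 17:45-19:15. Esperanza: free for 17:45-19:15. Emeka: not fully free for 17:45-19:15. Rosa: free for 17:45-19:15. Ugo: not fully free for 17:45-19:15. Gita: not fully free for 17:45-19:15.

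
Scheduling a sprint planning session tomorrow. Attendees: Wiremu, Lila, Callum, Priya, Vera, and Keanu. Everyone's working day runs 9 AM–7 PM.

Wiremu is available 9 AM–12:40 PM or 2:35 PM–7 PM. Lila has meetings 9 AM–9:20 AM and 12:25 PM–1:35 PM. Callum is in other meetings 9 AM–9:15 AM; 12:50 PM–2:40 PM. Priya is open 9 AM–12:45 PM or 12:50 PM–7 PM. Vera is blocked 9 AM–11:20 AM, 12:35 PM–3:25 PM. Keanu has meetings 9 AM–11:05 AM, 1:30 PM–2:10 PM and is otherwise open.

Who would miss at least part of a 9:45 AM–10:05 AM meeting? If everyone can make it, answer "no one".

Keanu, Vera

Wiremu free: 09:00-12:40, 14:35-19:00.
Lila free: 09:20-12:25, 13:35-19:00 (invert busy blocks within the working day).
Callum free: 09:15-12:50, 14:40-19:00 (invert busy blocks within the working day).
Priya free: 09:00-12:45, 12:50-19:00.
Vera free: 11:20-12:35, 15:25-19:00 (invert busy blocks within the working day).
Keanu free: 11:05-13:30, 14:10-19:00 (invert busy blocks within the working day).
Wiremu: free for 09:45-10:05. Lila: free for 09:45-10:05. Callum: free for 09:45-10:05. Priya: free for 09:45-10:05. Vera: not fully free for 09:45-10:05. Keanu: not fully free for 09:45-10:05.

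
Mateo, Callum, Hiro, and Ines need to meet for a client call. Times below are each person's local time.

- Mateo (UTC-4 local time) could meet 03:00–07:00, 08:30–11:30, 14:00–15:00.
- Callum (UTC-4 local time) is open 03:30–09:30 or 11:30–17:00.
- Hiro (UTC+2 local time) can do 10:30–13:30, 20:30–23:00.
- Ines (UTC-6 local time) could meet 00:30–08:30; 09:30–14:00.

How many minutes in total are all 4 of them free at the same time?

180

Mateo in UTC: 07:00-11:00, 12:30-15:30, 18:00-19:00 (add 4h to convert from UTC-4).
Callum in UTC: 07:30-13:30, 15:30-21:00 (add 4h to convert from UTC-4).
Hiro in UTC: 08:30-11:30, 18:30-21:00 (subtract 2h to convert from UTC+2).
Ines in UTC: 06:30-14:30, 15:30-20:00 (add 6h to convert from UTC-6).
Mateo ∩ Callum: 07:30-11:00, 12:30-13:30, 18:00-19:00.
Mateo ∩ Callum ∩ Hiro: 08:30-11:00, 18:30-19:00.
Mateo ∩ Callum ∩ Hiro ∩ Ines: 08:30-11:00, 18:30-19:00.
Summing the common windows: 150 + 30 = 180 minutes.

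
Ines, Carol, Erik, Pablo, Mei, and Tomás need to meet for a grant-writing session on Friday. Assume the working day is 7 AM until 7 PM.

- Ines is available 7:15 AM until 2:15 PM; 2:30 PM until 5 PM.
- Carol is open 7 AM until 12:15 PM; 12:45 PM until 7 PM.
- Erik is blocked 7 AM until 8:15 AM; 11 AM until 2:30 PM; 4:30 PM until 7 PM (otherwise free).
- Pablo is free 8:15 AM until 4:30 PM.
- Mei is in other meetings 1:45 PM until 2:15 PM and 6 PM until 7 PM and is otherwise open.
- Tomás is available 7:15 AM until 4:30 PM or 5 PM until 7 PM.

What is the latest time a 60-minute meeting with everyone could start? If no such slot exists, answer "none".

15:30

Ines free: 07:15-14:15, 14:30-17:00.
Carol free: 07:00-12:15, 12:45-19:00.
Erik free: 08:15-11:00, 14:30-16:30 (invert busy blocks within the working day).
Pablo free: 08:15-16:30.
Mei free: 07:00-13:45, 14:15-18:00 (invert busy blocks within the working day).
Tomás free: 07:15-16:30, 17:00-19:00.
Ines ∩ Carol: 07:15-12:15, 12:45-14:15, 14:30-17:00.
Ines ∩ Carol ∩ Erik: 08:15-11:00, 14:30-16:30.
Ines ∩ Carol ∩ Erik ∩ Pablo: 08:15-11:00, 14:30-16:30.
Ines ∩ Carol ∩ Erik ∩ Pablo ∩ Mei: 08:15-11:00, 14:30-16:30.
Ines ∩ Carol ∩ Erik ∩ Pablo ∩ Mei ∩ Tomás: 08:15-11:00, 14:30-16:30.
The last common window of at least 60 minutes is 14:30-16:30; a 60-minute meeting can start as late as 15:30 and still end by 16:30.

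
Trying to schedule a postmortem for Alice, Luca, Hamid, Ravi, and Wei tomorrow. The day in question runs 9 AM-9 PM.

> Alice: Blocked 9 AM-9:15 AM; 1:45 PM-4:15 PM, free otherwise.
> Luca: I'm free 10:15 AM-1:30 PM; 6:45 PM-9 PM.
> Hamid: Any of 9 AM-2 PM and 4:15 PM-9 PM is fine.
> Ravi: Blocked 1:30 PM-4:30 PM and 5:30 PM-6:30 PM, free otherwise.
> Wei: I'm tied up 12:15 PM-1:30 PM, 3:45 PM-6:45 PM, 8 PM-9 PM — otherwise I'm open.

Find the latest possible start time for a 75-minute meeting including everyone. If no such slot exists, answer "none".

18:45

Alice free: 09:15-13:45, 16:15-21:00 (invert busy blocks within the working day).
Luca free: 10:15-13:30, 18:45-21:00.
Hamid free: 09:00-14:00, 16:15-21:00.
Ravi free: 09:00-13:30, 16:30-17:30, 18:30-21:00 (invert busy blocks within the working day).
Wei free: 09:00-12:15, 13:30-15:45, 18:45-20:00 (invert busy blocks within the working day).
Alice ∩ Luca: 10:15-13:30, 18:45-21:00.
Alice ∩ Luca ∩ Hamid: 10:15-13:30, 18:45-21:00.
Alice ∩ Luca ∩ Hamid ∩ Ravi: 10:15-13:30, 18:45-21:00.
Alice ∩ Luca ∩ Hamid ∩ Ravi ∩ Wei: 10:15-12:15, 18:45-20:00.
So the common availability across everyone is 10:15-12:15, 18:45-20:00.
The last common window of at least 75 minutes is 18:45-20:00; a 75-minute meeting can start as late as 18:45 and still end by 20:00.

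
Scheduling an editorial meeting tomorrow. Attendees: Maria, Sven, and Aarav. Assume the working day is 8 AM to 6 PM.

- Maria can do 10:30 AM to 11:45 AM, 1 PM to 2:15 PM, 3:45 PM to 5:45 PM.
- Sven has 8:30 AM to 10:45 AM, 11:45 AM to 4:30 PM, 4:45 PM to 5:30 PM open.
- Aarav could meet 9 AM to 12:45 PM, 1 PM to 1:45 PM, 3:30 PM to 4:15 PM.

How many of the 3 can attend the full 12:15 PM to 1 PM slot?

1

Sven can make the full 12:15-13:00 slot — that's 1.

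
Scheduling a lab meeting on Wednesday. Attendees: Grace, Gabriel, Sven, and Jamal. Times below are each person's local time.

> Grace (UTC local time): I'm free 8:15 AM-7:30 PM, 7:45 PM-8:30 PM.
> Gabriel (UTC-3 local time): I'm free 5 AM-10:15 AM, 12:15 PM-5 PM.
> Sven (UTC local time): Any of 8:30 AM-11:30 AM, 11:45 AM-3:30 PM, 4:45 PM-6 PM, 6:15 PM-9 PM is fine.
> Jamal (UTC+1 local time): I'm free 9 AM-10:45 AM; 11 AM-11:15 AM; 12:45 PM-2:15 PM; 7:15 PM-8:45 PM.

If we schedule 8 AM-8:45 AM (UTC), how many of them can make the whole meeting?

Grace in UTC: 08:15-19:30, 19:45-20:30.
Gabriel in UTC: 08:00-13:15, 15:15-20:00 (add 3h to convert from UTC-3).
Sven in UTC: 08:30-11:30, 11:45-15:30, 16:45-18:00, 18:15-21:00.
Jamal in UTC: 08:00-09:45, 10:00-10:15, 11:45-13:15, 18:15-19:45 (subtract 1h to convert from UTC+1).
Gabriel and Jamal can make the full 08:00-08:45 slot — that's 2.

2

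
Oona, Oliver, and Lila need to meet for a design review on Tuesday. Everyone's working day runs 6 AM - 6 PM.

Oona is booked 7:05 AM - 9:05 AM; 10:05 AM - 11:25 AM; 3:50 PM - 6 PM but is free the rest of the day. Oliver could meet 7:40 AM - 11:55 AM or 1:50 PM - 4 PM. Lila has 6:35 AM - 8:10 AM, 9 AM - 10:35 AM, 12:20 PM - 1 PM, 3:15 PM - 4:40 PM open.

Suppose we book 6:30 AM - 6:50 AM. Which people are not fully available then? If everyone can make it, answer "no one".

Oona free: 06:00-07:05, 09:05-10:05, 11:25-15:50 (invert busy blocks within the working day).
Oliver free: 07:40-11:55, 13:50-16:00.
Lila free: 06:35-08:10, 09:00-10:35, 12:20-13:00, 15:15-16:40.
Oona: free for 06:30-06:50. Oliver: not fully free for 06:30-06:50. Lila: not fully free for 06:30-06:50.

Lila, Oliver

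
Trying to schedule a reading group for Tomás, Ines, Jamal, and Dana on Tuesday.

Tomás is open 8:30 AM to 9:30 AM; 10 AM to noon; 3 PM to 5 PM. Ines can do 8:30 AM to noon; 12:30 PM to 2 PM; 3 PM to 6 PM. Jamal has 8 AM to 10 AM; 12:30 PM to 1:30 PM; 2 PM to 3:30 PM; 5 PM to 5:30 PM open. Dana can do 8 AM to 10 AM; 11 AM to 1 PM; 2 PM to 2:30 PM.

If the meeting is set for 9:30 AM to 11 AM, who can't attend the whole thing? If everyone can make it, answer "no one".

Tomás: not fully free for 09:30-11:00. Ines: free for 09:30-11:00. Jamal: not fully free for 09:30-11:00. Dana: not fully free for 09:30-11:00.

Dana, Jamal, Tomás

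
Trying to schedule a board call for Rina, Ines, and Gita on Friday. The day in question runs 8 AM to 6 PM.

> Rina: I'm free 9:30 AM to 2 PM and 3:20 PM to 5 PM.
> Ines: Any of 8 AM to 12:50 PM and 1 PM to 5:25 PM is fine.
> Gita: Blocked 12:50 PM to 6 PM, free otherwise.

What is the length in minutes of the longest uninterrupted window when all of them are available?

Rina free: 09:30-14:00, 15:20-17:00.
Ines free: 08:00-12:50, 13:00-17:25.
Gita free: 08:00-12:50 (invert busy blocks within the working day).
Rina ∩ Ines: 09:30-12:50, 13:00-14:00, 15:20-17:00.
Rina ∩ Ines ∩ Gita: 09:30-12:50.
So the common availability across everyone is 09:30-12:50.
The longest is 09:30-12:50 at 200 minutes.

200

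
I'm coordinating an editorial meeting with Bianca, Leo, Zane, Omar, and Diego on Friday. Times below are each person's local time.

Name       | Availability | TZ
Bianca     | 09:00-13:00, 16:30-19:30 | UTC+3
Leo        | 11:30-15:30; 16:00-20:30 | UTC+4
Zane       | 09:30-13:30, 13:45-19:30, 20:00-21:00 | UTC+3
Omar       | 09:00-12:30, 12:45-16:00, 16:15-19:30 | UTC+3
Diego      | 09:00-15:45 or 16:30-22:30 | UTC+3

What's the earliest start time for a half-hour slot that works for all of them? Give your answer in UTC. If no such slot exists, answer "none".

07:30

Bianca in UTC: 06:00-10:00, 13:30-16:30 (subtract 3h to convert from UTC+3).
Leo in UTC: 07:30-11:30, 12:00-16:30 (subtract 4h to convert from UTC+4).
Zane in UTC: 06:30-10:30, 10:45-16:30, 17:00-18:00 (subtract 3h to convert from UTC+3).
Omar in UTC: 06:00-09:30, 09:45-13:00, 13:15-16:30 (subtract 3h to convert from UTC+3).
Diego in UTC: 06:00-12:45, 13:30-19:30 (subtract 3h to convert from UTC+3).
Bianca ∩ Leo: 07:30-10:00, 13:30-16:30.
Bianca ∩ Leo ∩ Zane: 07:30-10:00, 13:30-16:30.
Bianca ∩ Leo ∩ Zane ∩ Omar: 07:30-09:30, 09:45-10:00, 13:30-16:30.
Bianca ∩ Leo ∩ Zane ∩ Omar ∩ Diego: 07:30-09:30, 09:45-10:00, 13:30-16:30.
The first common window of at least 30 minutes is 07:30-09:30, so the earliest start is 07:30.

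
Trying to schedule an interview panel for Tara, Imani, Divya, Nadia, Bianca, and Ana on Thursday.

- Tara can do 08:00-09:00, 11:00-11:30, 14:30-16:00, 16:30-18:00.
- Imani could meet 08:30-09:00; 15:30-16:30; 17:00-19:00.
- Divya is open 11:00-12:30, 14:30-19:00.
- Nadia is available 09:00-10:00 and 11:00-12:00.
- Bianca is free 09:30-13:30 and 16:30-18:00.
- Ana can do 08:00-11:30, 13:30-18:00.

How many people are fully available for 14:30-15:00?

3

Tara, Divya, and Ana can make the full 14:30-15:00 slot — that's 3.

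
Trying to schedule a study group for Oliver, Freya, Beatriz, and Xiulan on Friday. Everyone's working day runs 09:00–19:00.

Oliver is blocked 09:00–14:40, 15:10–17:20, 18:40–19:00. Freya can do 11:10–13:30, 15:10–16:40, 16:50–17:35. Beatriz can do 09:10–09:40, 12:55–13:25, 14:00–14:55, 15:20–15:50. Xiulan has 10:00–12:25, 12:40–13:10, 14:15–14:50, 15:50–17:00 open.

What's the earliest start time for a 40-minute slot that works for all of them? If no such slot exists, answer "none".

Oliver free: 14:40-15:10, 17:20-18:40 (invert busy blocks within the working day).
Freya free: 11:10-13:30, 15:10-16:40, 16:50-17:35.
Beatriz free: 09:10-09:40, 12:55-13:25, 14:00-14:55, 15:20-15:50.
Xiulan free: 10:00-12:25, 12:40-13:10, 14:15-14:50, 15:50-17:00.
Oliver ∩ Freya: 17:20-17:35.
Oliver ∩ Freya ∩ Beatriz: ∅.
Oliver ∩ Freya ∩ Beatriz ∩ Xiulan: ∅.
There is no time when everyone is free.
No common window is at least 40 minutes long.

none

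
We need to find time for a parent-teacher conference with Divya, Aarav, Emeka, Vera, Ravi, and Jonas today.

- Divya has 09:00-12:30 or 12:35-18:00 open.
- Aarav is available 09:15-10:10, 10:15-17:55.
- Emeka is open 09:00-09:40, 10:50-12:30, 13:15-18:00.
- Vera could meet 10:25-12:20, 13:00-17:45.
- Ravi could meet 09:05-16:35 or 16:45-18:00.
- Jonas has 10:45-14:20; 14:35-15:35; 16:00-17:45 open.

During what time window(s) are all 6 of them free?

10:50-12:20, 13:15-14:20, 14:35-15:35, 16:00-16:35, 16:45-17:45

Divya ∩ Aarav: 09:15-10:10, 10:15-12:30, 12:35-17:55.
Divya ∩ Aarav ∩ Emeka: 09:15-09:40, 10:50-12:30, 13:15-17:55.
Divya ∩ Aarav ∩ Emeka ∩ Vera: 10:50-12:20, 13:15-17:45.
Divya ∩ Aarav ∩ Emeka ∩ Vera ∩ Ravi: 10:50-12:20, 13:15-16:35, 16:45-17:45.
Divya ∩ Aarav ∩ Emeka ∩ Vera ∩ Ravi ∩ Jonas: 10:50-12:20, 13:15-14:20, 14:35-15:35, 16:00-16:35, 16:45-17:45.
Those are the intersection windows.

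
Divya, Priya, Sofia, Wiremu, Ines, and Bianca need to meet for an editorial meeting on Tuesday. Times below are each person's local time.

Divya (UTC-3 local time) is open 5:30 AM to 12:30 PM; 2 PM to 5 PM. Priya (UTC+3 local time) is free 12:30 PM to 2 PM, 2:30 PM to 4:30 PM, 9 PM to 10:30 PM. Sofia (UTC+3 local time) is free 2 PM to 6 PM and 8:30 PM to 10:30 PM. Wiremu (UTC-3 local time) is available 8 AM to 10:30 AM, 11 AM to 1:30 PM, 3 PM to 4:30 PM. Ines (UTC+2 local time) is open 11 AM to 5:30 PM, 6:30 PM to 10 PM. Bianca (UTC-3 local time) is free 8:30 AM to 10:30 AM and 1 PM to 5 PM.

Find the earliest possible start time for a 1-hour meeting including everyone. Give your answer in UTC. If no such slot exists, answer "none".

11:30

Divya in UTC: 08:30-15:30, 17:00-20:00 (add 3h to convert from UTC-3).
Priya in UTC: 09:30-11:00, 11:30-13:30, 18:00-19:30 (subtract 3h to convert from UTC+3).
Sofia in UTC: 11:00-15:00, 17:30-19:30 (subtract 3h to convert from UTC+3).
Wiremu in UTC: 11:00-13:30, 14:00-16:30, 18:00-19:30 (add 3h to convert from UTC-3).
Ines in UTC: 09:00-15:30, 16:30-20:00 (subtract 2h to convert from UTC+2).
Bianca in UTC: 11:30-13:30, 16:00-20:00 (add 3h to convert from UTC-3).
Divya ∩ Priya: 09:30-11:00, 11:30-13:30, 18:00-19:30.
Divya ∩ Priya ∩ Sofia: 11:30-13:30, 18:00-19:30.
Divya ∩ Priya ∩ Sofia ∩ Wiremu: 11:30-13:30, 18:00-19:30.
Divya ∩ Priya ∩ Sofia ∩ Wiremu ∩ Ines: 11:30-13:30, 18:00-19:30.
Divya ∩ Priya ∩ Sofia ∩ Wiremu ∩ Ines ∩ Bianca: 11:30-13:30, 18:00-19:30.
The first common window of at least 60 minutes is 11:30-13:30, so the earliest start is 11:30.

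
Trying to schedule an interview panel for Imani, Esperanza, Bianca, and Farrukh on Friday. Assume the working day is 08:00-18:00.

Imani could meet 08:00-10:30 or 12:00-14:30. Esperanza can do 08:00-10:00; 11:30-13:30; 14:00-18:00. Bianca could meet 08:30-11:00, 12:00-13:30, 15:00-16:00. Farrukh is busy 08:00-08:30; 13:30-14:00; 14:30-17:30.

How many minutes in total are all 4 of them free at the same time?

Imani free: 08:00-10:30, 12:00-14:30.
Esperanza free: 08:00-10:00, 11:30-13:30, 14:00-18:00.
Bianca free: 08:30-11:00, 12:00-13:30, 15:00-16:00.
Farrukh free: 08:30-13:30, 14:00-14:30, 17:30-18:00 (invert busy blocks within the working day).
Imani ∩ Esperanza: 08:00-10:00, 12:00-13:30, 14:00-14:30.
Imani ∩ Esperanza ∩ Bianca: 08:30-10:00, 12:00-13:30.
Imani ∩ Esperanza ∩ Bianca ∩ Farrukh: 08:30-10:00, 12:00-13:30.
So the common availability across everyone is 08:30-10:00, 12:00-13:30.
Summing the common windows: 90 + 90 = 180 minutes.

180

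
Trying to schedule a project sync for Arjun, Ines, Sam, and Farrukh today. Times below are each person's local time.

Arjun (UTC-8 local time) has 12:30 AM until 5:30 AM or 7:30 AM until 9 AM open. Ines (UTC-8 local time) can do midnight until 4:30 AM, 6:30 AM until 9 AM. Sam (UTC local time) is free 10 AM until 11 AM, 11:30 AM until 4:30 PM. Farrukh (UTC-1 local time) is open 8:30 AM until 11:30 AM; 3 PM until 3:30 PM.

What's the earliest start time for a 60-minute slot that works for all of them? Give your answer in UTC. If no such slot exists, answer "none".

Arjun in UTC: 08:30-13:30, 15:30-17:00 (add 8h to convert from UTC-8).
Ines in UTC: 08:00-12:30, 14:30-17:00 (add 8h to convert from UTC-8).
Sam in UTC: 10:00-11:00, 11:30-16:30.
Farrukh in UTC: 09:30-12:30, 16:00-16:30 (add 1h to convert from UTC-1).
Arjun ∩ Ines: 08:30-12:30, 15:30-17:00.
Arjun ∩ Ines ∩ Sam: 10:00-11:00, 11:30-12:30, 15:30-16:30.
Arjun ∩ Ines ∩ Sam ∩ Farrukh: 10:00-11:00, 11:30-12:30, 16:00-16:30.
Those are the intersection windows.
The first common window of at least 60 minutes is 10:00-11:00, so the earliest start is 10:00.

10:00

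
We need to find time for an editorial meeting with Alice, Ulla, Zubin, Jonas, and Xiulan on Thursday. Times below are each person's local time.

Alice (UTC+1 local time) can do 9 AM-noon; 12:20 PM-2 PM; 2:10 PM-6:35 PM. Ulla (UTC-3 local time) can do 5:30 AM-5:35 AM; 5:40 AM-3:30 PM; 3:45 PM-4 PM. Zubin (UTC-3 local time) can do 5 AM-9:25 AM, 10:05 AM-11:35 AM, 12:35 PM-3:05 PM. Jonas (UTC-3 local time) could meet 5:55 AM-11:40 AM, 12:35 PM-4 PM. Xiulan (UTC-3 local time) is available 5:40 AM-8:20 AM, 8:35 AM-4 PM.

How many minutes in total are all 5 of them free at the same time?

Alice in UTC: 08:00-11:00, 11:20-13:00, 13:10-17:35 (subtract 1h to convert from UTC+1).
Ulla in UTC: 08:30-08:35, 08:40-18:30, 18:45-19:00 (add 3h to convert from UTC-3).
Zubin in UTC: 08:00-12:25, 13:05-14:35, 15:35-18:05 (add 3h to convert from UTC-3).
Jonas in UTC: 08:55-14:40, 15:35-19:00 (add 3h to convert from UTC-3).
Xiulan in UTC: 08:40-11:20, 11:35-19:00 (add 3h to convert from UTC-3).
Alice ∩ Ulla: 08:30-08:35, 08:40-11:00, 11:20-13:00, 13:10-17:35.
Alice ∩ Ulla ∩ Zubin: 08:30-08:35, 08:40-11:00, 11:20-12:25, 13:10-14:35, 15:35-17:35.
Alice ∩ Ulla ∩ Zubin ∩ Jonas: 08:55-11:00, 11:20-12:25, 13:10-14:35, 15:35-17:35.
Alice ∩ Ulla ∩ Zubin ∩ Jonas ∩ Xiulan: 08:55-11:00, 11:35-12:25, 13:10-14:35, 15:35-17:35.
Those are the intersection windows.
Summing the common windows: 125 + 50 + 85 + 120 = 380 minutes.

380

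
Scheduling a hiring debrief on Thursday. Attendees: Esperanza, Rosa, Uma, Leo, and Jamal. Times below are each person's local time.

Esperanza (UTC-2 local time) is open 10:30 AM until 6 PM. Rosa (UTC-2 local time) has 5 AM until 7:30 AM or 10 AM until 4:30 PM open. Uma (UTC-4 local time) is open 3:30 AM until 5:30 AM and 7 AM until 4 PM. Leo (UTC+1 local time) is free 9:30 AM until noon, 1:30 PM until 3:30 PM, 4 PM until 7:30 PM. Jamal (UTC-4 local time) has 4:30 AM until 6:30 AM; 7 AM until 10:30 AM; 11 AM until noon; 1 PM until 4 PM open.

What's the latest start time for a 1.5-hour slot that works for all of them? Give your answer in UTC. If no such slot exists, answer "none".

17:00

Esperanza in UTC: 12:30-20:00 (add 2h to convert from UTC-2).
Rosa in UTC: 07:00-09:30, 12:00-18:30 (add 2h to convert from UTC-2).
Uma in UTC: 07:30-09:30, 11:00-20:00 (add 4h to convert from UTC-4).
Leo in UTC: 08:30-11:00, 12:30-14:30, 15:00-18:30 (subtract 1h to convert from UTC+1).
Jamal in UTC: 08:30-10:30, 11:00-14:30, 15:00-16:00, 17:00-20:00 (add 4h to convert from UTC-4).
Esperanza ∩ Rosa: 12:30-18:30.
Esperanza ∩ Rosa ∩ Uma: 12:30-18:30.
Esperanza ∩ Rosa ∩ Uma ∩ Leo: 12:30-14:30, 15:00-18:30.
Esperanza ∩ Rosa ∩ Uma ∩ Leo ∩ Jamal: 12:30-14:30, 15:00-16:00, 17:00-18:30.
Those are the intersection windows.
The last common window of at least 90 minutes is 17:00-18:30; a 90-minute meeting can start as late as 17:00 and still end by 18:30.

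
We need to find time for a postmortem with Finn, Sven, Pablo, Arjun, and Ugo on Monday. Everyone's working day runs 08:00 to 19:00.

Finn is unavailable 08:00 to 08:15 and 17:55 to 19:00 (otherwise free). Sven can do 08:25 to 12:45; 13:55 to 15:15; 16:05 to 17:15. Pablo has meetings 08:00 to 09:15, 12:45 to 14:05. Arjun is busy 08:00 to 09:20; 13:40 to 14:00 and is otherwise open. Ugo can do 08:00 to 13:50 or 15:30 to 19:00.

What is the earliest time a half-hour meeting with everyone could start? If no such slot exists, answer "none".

Finn free: 08:15-17:55 (invert busy blocks within the working day).
Sven free: 08:25-12:45, 13:55-15:15, 16:05-17:15.
Pablo free: 09:15-12:45, 14:05-19:00 (invert busy blocks within the working day).
Arjun free: 09:20-13:40, 14:00-19:00 (invert busy blocks within the working day).
Ugo free: 08:00-13:50, 15:30-19:00.
Finn ∩ Sven: 08:25-12:45, 13:55-15:15, 16:05-17:15.
Finn ∩ Sven ∩ Pablo: 09:15-12:45, 14:05-15:15, 16:05-17:15.
Finn ∩ Sven ∩ Pablo ∩ Arjun: 09:20-12:45, 14:05-15:15, 16:05-17:15.
Finn ∩ Sven ∩ Pablo ∩ Arjun ∩ Ugo: 09:20-12:45, 16:05-17:15.
The first common window of at least 30 minutes is 09:20-12:45, so the earliest start is 09:20.

09:20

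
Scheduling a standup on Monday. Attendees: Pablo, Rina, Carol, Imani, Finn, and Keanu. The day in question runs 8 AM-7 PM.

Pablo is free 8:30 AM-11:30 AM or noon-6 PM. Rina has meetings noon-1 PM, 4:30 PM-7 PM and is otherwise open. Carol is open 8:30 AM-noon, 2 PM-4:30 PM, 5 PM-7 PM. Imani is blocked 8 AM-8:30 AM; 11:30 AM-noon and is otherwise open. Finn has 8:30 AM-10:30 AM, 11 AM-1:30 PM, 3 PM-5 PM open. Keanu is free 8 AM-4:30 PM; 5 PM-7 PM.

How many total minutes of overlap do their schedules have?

240

Pablo free: 08:30-11:30, 12:00-18:00.
Rina free: 08:00-12:00, 13:00-16:30 (invert busy blocks within the working day).
Carol free: 08:30-12:00, 14:00-16:30, 17:00-19:00.
Imani free: 08:30-11:30, 12:00-19:00 (invert busy blocks within the working day).
Finn free: 08:30-10:30, 11:00-13:30, 15:00-17:00.
Keanu free: 08:00-16:30, 17:00-19:00.
Pablo ∩ Rina: 08:30-11:30, 13:00-16:30.
Pablo ∩ Rina ∩ Carol: 08:30-11:30, 14:00-16:30.
Pablo ∩ Rina ∩ Carol ∩ Imani: 08:30-11:30, 14:00-16:30.
Pablo ∩ Rina ∩ Carol ∩ Imani ∩ Finn: 08:30-10:30, 11:00-11:30, 15:00-16:30.
Pablo ∩ Rina ∩ Carol ∩ Imani ∩ Finn ∩ Keanu: 08:30-10:30, 11:00-11:30, 15:00-16:30.
Summing the common windows: 120 + 30 + 90 = 240 minutes.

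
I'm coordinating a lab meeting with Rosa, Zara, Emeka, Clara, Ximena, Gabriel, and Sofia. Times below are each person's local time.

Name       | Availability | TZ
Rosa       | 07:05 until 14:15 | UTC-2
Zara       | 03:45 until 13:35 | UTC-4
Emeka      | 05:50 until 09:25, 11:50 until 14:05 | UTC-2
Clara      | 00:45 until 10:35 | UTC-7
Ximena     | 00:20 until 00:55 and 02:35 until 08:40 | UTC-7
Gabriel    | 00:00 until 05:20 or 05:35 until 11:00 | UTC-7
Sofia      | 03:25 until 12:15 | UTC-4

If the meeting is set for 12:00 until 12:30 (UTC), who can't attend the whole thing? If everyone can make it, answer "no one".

Emeka, Gabriel

Rosa in UTC: 09:05-16:15 (add 2h to convert from UTC-2).
Zara in UTC: 07:45-17:35 (add 4h to convert from UTC-4).
Emeka in UTC: 07:50-11:25, 13:50-16:05 (add 2h to convert from UTC-2).
Clara in UTC: 07:45-17:35 (add 7h to convert from UTC-7).
Ximena in UTC: 07:20-07:55, 09:35-15:40 (add 7h to convert from UTC-7).
Gabriel in UTC: 07:00-12:20, 12:35-18:00 (add 7h to convert from UTC-7).
Sofia in UTC: 07:25-16:15 (add 4h to convert from UTC-4).
Rosa: free for 12:00-12:30. Zara: free for 12:00-12:30. Emeka: not fully free for 12:00-12:30. Clara: free for 12:00-12:30. Ximena: free for 12:00-12:30. Gabriel: not fully free for 12:00-12:30. Sofia: free for 12:00-12:30.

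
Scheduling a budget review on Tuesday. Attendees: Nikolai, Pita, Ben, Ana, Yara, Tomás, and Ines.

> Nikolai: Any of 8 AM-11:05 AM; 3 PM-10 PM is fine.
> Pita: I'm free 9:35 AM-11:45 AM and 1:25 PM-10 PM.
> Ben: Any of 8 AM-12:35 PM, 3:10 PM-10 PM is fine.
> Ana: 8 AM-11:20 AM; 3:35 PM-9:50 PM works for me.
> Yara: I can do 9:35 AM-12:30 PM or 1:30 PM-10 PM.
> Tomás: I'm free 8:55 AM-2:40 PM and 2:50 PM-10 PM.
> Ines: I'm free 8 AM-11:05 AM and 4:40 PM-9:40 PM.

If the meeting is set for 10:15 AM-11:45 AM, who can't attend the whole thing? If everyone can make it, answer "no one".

Ana, Ines, Nikolai

Nikolai: not fully free for 10:15-11:45. Pita: free for 10:15-11:45. Ben: free for 10:15-11:45. Ana: not fully free for 10:15-11:45. Yara: free for 10:15-11:45. Tomás: free for 10:15-11:45. Ines: not fully free for 10:15-11:45.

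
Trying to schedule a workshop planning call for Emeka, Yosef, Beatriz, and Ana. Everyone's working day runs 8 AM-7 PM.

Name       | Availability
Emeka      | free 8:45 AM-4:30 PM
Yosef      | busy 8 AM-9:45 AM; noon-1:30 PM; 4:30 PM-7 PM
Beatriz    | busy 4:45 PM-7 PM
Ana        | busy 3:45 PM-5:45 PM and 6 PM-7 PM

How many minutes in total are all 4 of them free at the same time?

Emeka free: 08:45-16:30.
Yosef free: 09:45-12:00, 13:30-16:30 (invert busy blocks within the working day).
Beatriz free: 08:00-16:45 (invert busy blocks within the working day).
Ana free: 08:00-15:45, 17:45-18:00 (invert busy blocks within the working day).
Emeka ∩ Yosef: 09:45-12:00, 13:30-16:30.
Emeka ∩ Yosef ∩ Beatriz: 09:45-12:00, 13:30-16:30.
Emeka ∩ Yosef ∩ Beatriz ∩ Ana: 09:45-12:00, 13:30-15:45.
So the common availability across everyone is 09:45-12:00, 13:30-15:45.
Summing the common windows: 135 + 135 = 270 minutes.

270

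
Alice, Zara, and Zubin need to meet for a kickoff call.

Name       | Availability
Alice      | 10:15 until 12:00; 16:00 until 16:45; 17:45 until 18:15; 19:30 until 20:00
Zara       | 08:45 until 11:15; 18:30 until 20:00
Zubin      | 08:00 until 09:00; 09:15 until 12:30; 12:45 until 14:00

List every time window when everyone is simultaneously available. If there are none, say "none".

10:15-11:15

Alice ∩ Zara: 10:15-11:15, 19:30-20:00.
Alice ∩ Zara ∩ Zubin: 10:15-11:15.
So the common availability across everyone is 10:15-11:15.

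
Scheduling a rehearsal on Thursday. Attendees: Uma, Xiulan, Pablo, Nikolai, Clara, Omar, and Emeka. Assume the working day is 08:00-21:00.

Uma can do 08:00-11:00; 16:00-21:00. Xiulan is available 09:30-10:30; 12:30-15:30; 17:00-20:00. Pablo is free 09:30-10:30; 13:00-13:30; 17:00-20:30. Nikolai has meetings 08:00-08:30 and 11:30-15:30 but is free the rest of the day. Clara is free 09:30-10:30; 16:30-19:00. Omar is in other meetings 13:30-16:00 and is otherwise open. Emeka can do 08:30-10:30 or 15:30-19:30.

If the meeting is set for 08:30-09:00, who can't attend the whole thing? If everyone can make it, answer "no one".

Uma free: 08:00-11:00, 16:00-21:00.
Xiulan free: 09:30-10:30, 12:30-15:30, 17:00-20:00.
Pablo free: 09:30-10:30, 13:00-13:30, 17:00-20:30.
Nikolai free: 08:30-11:30, 15:30-21:00 (invert busy blocks within the working day).
Clara free: 09:30-10:30, 16:30-19:00.
Omar free: 08:00-13:30, 16:00-21:00 (invert busy blocks within the working day).
Emeka free: 08:30-10:30, 15:30-19:30.
Uma: free for 08:30-09:00. Xiulan: not fully free for 08:30-09:00. Pablo: not fully free for 08:30-09:00. Nikolai: free for 08:30-09:00. Clara: not fully free for 08:30-09:00. Omar: free for 08:30-09:00. Emeka: free for 08:30-09:00.

Clara, Pablo, Xiulan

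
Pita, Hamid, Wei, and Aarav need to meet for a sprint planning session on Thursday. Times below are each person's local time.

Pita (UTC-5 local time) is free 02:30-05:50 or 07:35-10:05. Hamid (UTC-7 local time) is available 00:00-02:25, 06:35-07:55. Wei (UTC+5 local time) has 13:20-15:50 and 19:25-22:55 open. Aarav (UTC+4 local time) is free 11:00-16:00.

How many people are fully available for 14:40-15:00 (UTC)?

Pita in UTC: 07:30-10:50, 12:35-15:05 (add 5h to convert from UTC-5).
Hamid in UTC: 07:00-09:25, 13:35-14:55 (add 7h to convert from UTC-7).
Wei in UTC: 08:20-10:50, 14:25-17:55 (subtract 5h to convert from UTC+5).
Aarav in UTC: 07:00-12:00 (subtract 4h to convert from UTC+4).
Pita and Wei can make the full 14:40-15:00 slot — that's 2.

2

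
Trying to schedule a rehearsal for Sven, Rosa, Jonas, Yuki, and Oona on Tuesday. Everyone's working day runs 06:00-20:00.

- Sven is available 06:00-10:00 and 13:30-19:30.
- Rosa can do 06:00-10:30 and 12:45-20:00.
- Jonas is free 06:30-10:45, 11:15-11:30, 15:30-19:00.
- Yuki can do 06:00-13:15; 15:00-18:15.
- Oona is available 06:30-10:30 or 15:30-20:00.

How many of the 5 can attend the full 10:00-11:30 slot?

1

Yuki can make the full 10:00-11:30 slot — that's 1.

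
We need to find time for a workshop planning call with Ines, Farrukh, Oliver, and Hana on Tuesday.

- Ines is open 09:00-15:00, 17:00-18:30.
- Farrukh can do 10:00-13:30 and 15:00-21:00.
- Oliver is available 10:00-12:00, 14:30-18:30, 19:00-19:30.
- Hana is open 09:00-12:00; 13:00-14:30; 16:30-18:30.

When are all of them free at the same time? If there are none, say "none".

10:00-12:00, 17:00-18:30

Ines ∩ Farrukh: 10:00-13:30, 17:00-18:30.
Ines ∩ Farrukh ∩ Oliver: 10:00-12:00, 17:00-18:30.
Ines ∩ Farrukh ∩ Oliver ∩ Hana: 10:00-12:00, 17:00-18:30.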